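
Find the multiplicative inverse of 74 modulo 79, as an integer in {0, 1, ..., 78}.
Apply the extended Euclidean algorithm to (79, 74), tracking rows (r, s, t) with s·79 + t·74 = r. Each division r_prev = q·r_cur + r_new produces the new row as (previous row) − q·(current row):
  row A: (79, 1, 0)   [1·79 + 0·74 = 79]
  row B: (74, 0, 1)   [0·79 + 1·74 = 74]
  79 = 1·74 + 5   → row C = row A − 1·row B = (5, 1, −1)   [check: 1·79 − 1·74 = 5]
  74 = 14·5 + 4   → row D = row B − 14·row C = (4, −14, 15)   [check: −14·79 + 15·74 = 4]
  5 = 1·4 + 1   → row E = row C − 1·row D = (1, 15, −16)   [check: 15·79 − 16·74 = 1]
  4 = 4·1 + 0   → remainder 0, stop. gcd = 1 (last nonzero row E).
The gcd is 1, so 74 is invertible mod 79. The last nonzero row gives 15·79 − 16·74 = 1, so t = −16. So 74^(−1) ≡ −16 ≡ 63 (mod 79). Verify: 74 · 63 = 4662 ≡ 1 (mod 79). ✓

Final answer: 74^(−1) ≡ 63 (mod 79)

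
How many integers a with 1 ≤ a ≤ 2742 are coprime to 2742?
The number of a ∈ {1, ..., 2742} with gcd(a, 2742) = 1 is by definition Euler's totient φ(2742). φ is multiplicative, with φ(p^e) = p^e − p^(e−1). Factorise 2742 = 2 · 3 · 457. Then
  φ(2742) = (2 − 1) · (3 − 1) · (457 − 1) = 1 · 2 · 456 = 912.
So there are 912 such integers.

Final answer: 912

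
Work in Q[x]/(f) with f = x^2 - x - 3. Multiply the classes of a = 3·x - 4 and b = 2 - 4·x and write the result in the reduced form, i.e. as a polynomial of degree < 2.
First multiply in Q[x] without reducing: a · b = -12·x^2 + 22·x - 8. Now divide by f(x) = x^2 - x - 3, eliminating the leading term at each step:
  leading term -12·x^2: subtract (-12)·f(x) = -12·x^2 + 12·x + 36, leaving 10·x - 44
The degree is now < 2, so this is the remainder. Hence a · b ≡ 10·x - 44 in Q[x]/(f).

Final answer: a · b ≡ 10·x - 44 (mod f(x))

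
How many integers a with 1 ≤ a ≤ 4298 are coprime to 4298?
1836

The number of a ∈ {1, ..., 4298} with gcd(a, 4298) = 1 is by definition Euler's totient φ(4298). φ is multiplicative, with φ(p^e) = p^e − p^(e−1). Factorise 4298 = 2 · 7 · 307. Then
  φ(4298) = (2 − 1) · (7 − 1) · (307 − 1) = 1 · 6 · 306 = 1836.
So there are 1836 such integers.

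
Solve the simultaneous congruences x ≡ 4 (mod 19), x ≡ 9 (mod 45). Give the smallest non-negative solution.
The moduli 19, 45 are pairwise coprime, so by the CRT there is a unique solution mod 19·45 = 855.
Solve by successive substitution. Start with x ≡ 4 (mod 19).
  Combine with x ≡ 9 (mod 45): write x = 4 + 19·t and require 4 + 19·t ≡ 9 (mod 45), i.e. 19·t ≡ 9 − 4 ≡ 5 (mod 45). Since 19^(−1) ≡ 19 (mod 45), t ≡ 19·5 ≡ 5 (mod 45). So x ≡ 4 + 19·5 = 99 (mod 855).
Unique solution in [0, 855): x = 99.

Final answer: x ≡ 99 (mod 855); the representative in [0, 855) is 99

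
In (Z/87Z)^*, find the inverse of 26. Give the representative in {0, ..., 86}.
26^(−1) ≡ 77 (mod 87)

Apply the extended Euclidean algorithm to (87, 26), tracking rows (r, s, t) with s·87 + t·26 = r. Each division r_prev = q·r_cur + r_new produces the new row as (previous row) − q·(current row):
  row A: (87, 1, 0)   [1·87 + 0·26 = 87]
  row B: (26, 0, 1)   [0·87 + 1·26 = 26]
  87 = 3·26 + 9   → row C = row A − 3·row B = (9, 1, −3)   [check: 1·87 − 3·26 = 9]
  26 = 2·9 + 8   → row D = row B − 2·row C = (8, −2, 7)   [check: −2·87 + 7·26 = 8]
  9 = 1·8 + 1   → row E = row C − 1·row D = (1, 3, −10)   [check: 3·87 − 10·26 = 1]
  8 = 8·1 + 0   → remainder 0, stop. gcd = 1 (last nonzero row E).
The gcd is 1, so 26 is invertible mod 87. The last nonzero row gives 3·87 − 10·26 = 1, so t = −10. So 26^(−1) ≡ −10 ≡ 77 (mod 87). Verify: 26 · 77 = 2002 ≡ 1 (mod 87). ✓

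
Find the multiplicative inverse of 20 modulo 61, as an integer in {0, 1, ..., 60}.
20^(−1) ≡ 58 (mod 61)

Apply the extended Euclidean algorithm to (61, 20), tracking rows (r, s, t) with s·61 + t·20 = r. Each division r_prev = q·r_cur + r_new produces the new row as (previous row) − q·(current row):
  row A: (61, 1, 0)   [1·61 + 0·20 = 61]
  row B: (20, 0, 1)   [0·61 + 1·20 = 20]
  61 = 3·20 + 1   → row C = row A − 3·row B = (1, 1, −3)   [check: 1·61 − 3·20 = 1]
  20 = 20·1 + 0   → remainder 0, stop. gcd = 1 (last nonzero row C).
The gcd is 1, so 20 is invertible mod 61. The last nonzero row gives 1·61 − 3·20 = 1, so t = −3. So 20^(−1) ≡ −3 ≡ 58 (mod 61). Verify: 20 · 58 = 1160 ≡ 1 (mod 61). ✓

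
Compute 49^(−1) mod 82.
Apply the extended Euclidean algorithm to (82, 49), tracking rows (r, s, t) with s·82 + t·49 = r. Each division r_prev = q·r_cur + r_new produces the new row as (previous row) − q·(current row):
  row A: (82, 1, 0)   [1·82 + 0·49 = 82]
  row B: (49, 0, 1)   [0·82 + 1·49 = 49]
  82 = 1·49 + 33   → row C = row A − 1·row B = (33, 1, −1)   [check: 1·82 − 1·49 = 33]
  49 = 1·33 + 16   → row D = row B − 1·row C = (16, −1, 2)   [check: −1·82 + 2·49 = 16]
  33 = 2·16 + 1   → row E = row C − 2·row D = (1, 3, −5)   [check: 3·82 − 5·49 = 1]
  16 = 16·1 + 0   → remainder 0, stop. gcd = 1 (last nonzero row E).
The gcd is 1, so 49 is invertible mod 82. The last nonzero row gives 3·82 − 5·49 = 1, so t = −5. So 49^(−1) ≡ −5 ≡ 77 (mod 82). Verify: 49 · 77 = 3773 ≡ 1 (mod 82). ✓

Final answer: 49^(−1) ≡ 77 (mod 82)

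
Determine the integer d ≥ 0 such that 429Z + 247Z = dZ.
(429, 247) = (13); d = 13

In the PID Z, (a, b) is generated by gcd(a, b). Compute gcd(429, 247) with the extended Euclidean algorithm, tracking rows (r, s, t) with s·429 + t·247 = r:
  row A: (429, 1, 0)   [1·429 + 0·247 = 429]
  row B: (247, 0, 1)   [0·429 + 1·247 = 247]
  429 = 1·247 + 182   → row C = row A − 1·row B = (182, 1, −1)   [check: 1·429 − 1·247 = 182]
  247 = 1·182 + 65   → row D = row B − 1·row C = (65, −1, 2)   [check: −1·429 + 2·247 = 65]
  182 = 2·65 + 52   → row E = row C − 2·row D = (52, 3, −5)   [check: 3·429 − 5·247 = 52]
  65 = 1·52 + 13   → row F = row D − 1·row E = (13, −4, 7)   [check: −4·429 + 7·247 = 13]
  52 = 4·13 + 0   → remainder 0, stop. gcd = 13 (last nonzero row F).
So gcd(429, 247) = 13, with Bézout identity −4·429 + 7·247 = 13. Containment (⊇): the Bézout identity exhibits 13 as an element of (429, 247), giving (13) ⊆ (429, 247). Containment (⊆): since 13 | 429 and 13 | 247 (429 = 13·33, 247 = 13·19), every Z-linear combination of 429 and 247 is divisible by 13, so (429, 247) ⊆ (13). Therefore (429, 247) = (13), d = 13.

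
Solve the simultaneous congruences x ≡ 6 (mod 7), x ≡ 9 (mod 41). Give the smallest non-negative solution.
The moduli 7, 41 are pairwise coprime, so by the CRT there is a unique solution mod 7·41 = 287.
Solve by successive substitution. Start with x ≡ 6 (mod 7).
  Combine with x ≡ 9 (mod 41): write x = 6 + 7·t and require 6 + 7·t ≡ 9 (mod 41), i.e. 7·t ≡ 9 − 6 ≡ 3 (mod 41). Since 7^(−1) ≡ 6 (mod 41), t ≡ 6·3 ≡ 18 (mod 41). So x ≡ 6 + 7·18 = 132 (mod 287).
Unique solution in [0, 287): x = 132.

Final answer: x ≡ 132 (mod 287); the representative in [0, 287) is 132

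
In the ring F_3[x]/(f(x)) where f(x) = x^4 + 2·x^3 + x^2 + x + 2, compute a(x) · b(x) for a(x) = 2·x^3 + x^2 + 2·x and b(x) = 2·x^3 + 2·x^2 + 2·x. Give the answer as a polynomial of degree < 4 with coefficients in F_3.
a · b ≡ 2·x^3 + 1 (mod f(x))

Multiply as integer polynomials: a · b = 4·x^6 + 6·x^5 + 10·x^4 + 6·x^3 + 4·x^2. Reducing coefficients mod 3: a · b ≡ x^6 + x^4 + x^2. Now divide by f(x) = x^4 + 2·x^3 + x^2 + x + 2 in F_3[x], eliminating the leading term at each step:
  leading term x^6: subtract (x^2)·f(x) = x^6 + 2·x^5 + x^4 + x^3 + 2·x^2, leaving x^5 + 2·x^3 + 2·x^2 (coefficients mod 3)
  leading term x^5: subtract (x)·f(x) = x^5 + 2·x^4 + x^3 + x^2 + 2·x, leaving x^4 + x^3 + x^2 + x (coefficients mod 3)
  leading term x^4: subtract (1)·f(x) = x^4 + 2·x^3 + x^2 + x + 2, leaving 2·x^3 + 1 (coefficients mod 3)
The degree is now < 4, so this is the remainder. Hence a · b ≡ 2·x^3 + 1 in F_3[x]/(f).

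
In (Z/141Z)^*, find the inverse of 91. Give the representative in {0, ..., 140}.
91^(−1) ≡ 31 (mod 141)

Apply the extended Euclidean algorithm to (141, 91), tracking rows (r, s, t) with s·141 + t·91 = r. Each division r_prev = q·r_cur + r_new produces the new row as (previous row) − q·(current row):
  row A: (141, 1, 0)   [1·141 + 0·91 = 141]
  row B: (91, 0, 1)   [0·141 + 1·91 = 91]
  141 = 1·91 + 50   → row C = row A − 1·row B = (50, 1, −1)   [check: 1·141 − 1·91 = 50]
  91 = 1·50 + 41   → row D = row B − 1·row C = (41, −1, 2)   [check: −1·141 + 2·91 = 41]
  50 = 1·41 + 9   → row E = row C − 1·row D = (9, 2, −3)   [check: 2·141 − 3·91 = 9]
  41 = 4·9 + 5   → row F = row D − 4·row E = (5, −9, 14)   [check: −9·141 + 14·91 = 5]
  9 = 1·5 + 4   → row G = row E − 1·row F = (4, 11, −17)   [check: 11·141 − 17·91 = 4]
  5 = 1·4 + 1   → row H = row F − 1·row G = (1, −20, 31)   [check: −20·141 + 31·91 = 1]
  4 = 4·1 + 0   → remainder 0, stop. gcd = 1 (last nonzero row H).
The gcd is 1, so 91 is invertible mod 141. The last nonzero row gives −20·141 + 31·91 = 1, so t = 31. So 91^(−1) ≡ 31 (mod 141). Verify: 91 · 31 = 2821 ≡ 1 (mod 141). ✓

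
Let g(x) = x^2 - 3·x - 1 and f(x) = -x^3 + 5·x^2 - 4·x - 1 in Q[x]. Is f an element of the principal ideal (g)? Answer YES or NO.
NO

In Q[x] the ideal (g) consists of all multiples of g, so f ∈ (g) iff g | f, i.e. iff the remainder of f on division by g is 0. Divide f by g (g is monic, so eliminate the leading term of the running remainder at each step):
  leading term -x^3: subtract (-x)·g(x) = -x^3 + 3·x^2 + x, leaving 2·x^2 - 5·x - 1
  leading term 2·x^2: subtract (2)·g(x) = 2·x^2 - 6·x - 2, leaving x + 1
The remainder r(x) = x + 1 ≠ 0 (and deg r < deg g), so g ∤ f, i.e. f ∉ (g).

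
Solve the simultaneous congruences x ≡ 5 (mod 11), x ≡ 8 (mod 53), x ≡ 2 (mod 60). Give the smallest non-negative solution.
The moduli 11, 53, 60 are pairwise coprime, so by the CRT there is a unique solution mod 11·53·60 = 34980.
Solve by successive substitution. Start with x ≡ 5 (mod 11).
  Combine with x ≡ 8 (mod 53): write x = 5 + 11·t and require 5 + 11·t ≡ 8 (mod 53), i.e. 11·t ≡ 8 − 5 ≡ 3 (mod 53). Since 11^(−1) ≡ 29 (mod 53), t ≡ 29·3 ≡ 34 (mod 53). So x ≡ 5 + 11·34 = 379 (mod 583).
  Combine with x ≡ 2 (mod 60): write x = 379 + 583·t and require 379 + 583·t ≡ 2 (mod 60), i.e. 583·t ≡ 2 − 379 ≡ 43 (mod 60). Since 583^(−1) ≡ 7 (mod 60) (583 ≡ 43 (mod 60)), t ≡ 7·43 ≡ 1 (mod 60). So x ≡ 379 + 583·1 = 962 (mod 34980).
Unique solution in [0, 34980): x = 962.

Final answer: x ≡ 962 (mod 34980); the representative in [0, 34980) is 962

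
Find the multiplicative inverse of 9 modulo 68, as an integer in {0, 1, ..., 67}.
9^(−1) ≡ 53 (mod 68)

Apply the extended Euclidean algorithm to (68, 9), tracking rows (r, s, t) with s·68 + t·9 = r. Each division r_prev = q·r_cur + r_new produces the new row as (previous row) − q·(current row):
  row A: (68, 1, 0)   [1·68 + 0·9 = 68]
  row B: (9, 0, 1)   [0·68 + 1·9 = 9]
  68 = 7·9 + 5   → row C = row A − 7·row B = (5, 1, −7)   [check: 1·68 − 7·9 = 5]
  9 = 1·5 + 4   → row D = row B − 1·row C = (4, −1, 8)   [check: −1·68 + 8·9 = 4]
  5 = 1·4 + 1   → row E = row C − 1·row D = (1, 2, −15)   [check: 2·68 − 15·9 = 1]
  4 = 4·1 + 0   → remainder 0, stop. gcd = 1 (last nonzero row E).
The gcd is 1, so 9 is invertible mod 68. The last nonzero row gives 2·68 − 15·9 = 1, so t = −15. So 9^(−1) ≡ −15 ≡ 53 (mod 68). Verify: 9 · 53 = 477 ≡ 1 (mod 68). ✓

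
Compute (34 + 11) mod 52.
45

Both summands are already reduced mod 52. 34 + 11 = 45; 45 = 0·52 + 45, so (34 + 11) mod 52 = 45.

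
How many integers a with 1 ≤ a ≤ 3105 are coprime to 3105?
The number of a ∈ {1, ..., 3105} with gcd(a, 3105) = 1 is by definition Euler's totient φ(3105). φ is multiplicative, with φ(p^e) = p^e − p^(e−1). Factorise 3105 = 3^3 · 5 · 23. Then
  φ(3105) = (3^3 − 3^2) · (5 − 1) · (23 − 1) = 18 · 4 · 22 = 1584.
So there are 1584 such integers.

Final answer: 1584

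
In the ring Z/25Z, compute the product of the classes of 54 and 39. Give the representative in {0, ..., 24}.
Reduce the factors first: 54 ≡ 4, 39 ≡ 14 (mod 25), so 54 · 39 ≡ 4 · 14 (mod 25). 4 · 14 = 56. Dividing by 25: 56 = 2·25 + 6. So (54 · 39) mod 25 = 6.

Final answer: 6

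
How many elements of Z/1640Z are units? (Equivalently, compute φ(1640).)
An element a ∈ Z/1640Z is a unit iff gcd(a, 1640) = 1, so the number of units is φ(1640). φ is multiplicative, with φ(p^e) = p^e − p^(e−1). Factorise 1640 = 2^3 · 5 · 41. Then
  φ(1640) = (2^3 − 2^2) · (5 − 1) · (41 − 1) = 4 · 4 · 40 = 640.

Final answer: Z/1640Z has φ(1640) = 640 units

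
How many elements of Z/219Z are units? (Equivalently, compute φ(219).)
Z/219Z has φ(219) = 144 units

An element a ∈ Z/219Z is a unit iff gcd(a, 219) = 1, so the number of units is φ(219). φ is multiplicative, with φ(p^e) = p^e − p^(e−1). Factorise 219 = 3 · 73. Then
  φ(219) = (3 − 1) · (73 − 1) = 2 · 72 = 144.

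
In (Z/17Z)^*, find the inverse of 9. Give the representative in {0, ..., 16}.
9^(−1) ≡ 2 (mod 17)

Apply the extended Euclidean algorithm to (17, 9), tracking rows (r, s, t) with s·17 + t·9 = r. Each division r_prev = q·r_cur + r_new produces the new row as (previous row) − q·(current row):
  row A: (17, 1, 0)   [1·17 + 0·9 = 17]
  row B: (9, 0, 1)   [0·17 + 1·9 = 9]
  17 = 1·9 + 8   → row C = row A − 1·row B = (8, 1, −1)   [check: 1·17 − 1·9 = 8]
  9 = 1·8 + 1   → row D = row B − 1·row C = (1, −1, 2)   [check: −1·17 + 2·9 = 1]
  8 = 8·1 + 0   → remainder 0, stop. gcd = 1 (last nonzero row D).
The gcd is 1, so 9 is invertible mod 17. The last nonzero row gives −1·17 + 2·9 = 1, so t = 2. So 9^(−1) ≡ 2 (mod 17). Verify: 9 · 2 = 18 ≡ 1 (mod 17). ✓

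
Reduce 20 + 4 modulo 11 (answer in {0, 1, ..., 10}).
2

Reduce the summands first: 20 ≡ 9 (mod 11), so 20 + 4 ≡ 9 + 4 (mod 11). 9 + 4 = 13; 13 = 1·11 + 2, so (20 + 4) mod 11 = 2.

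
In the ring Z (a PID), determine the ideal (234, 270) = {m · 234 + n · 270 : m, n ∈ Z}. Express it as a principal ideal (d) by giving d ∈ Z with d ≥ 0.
In the PID Z, (a, b) is generated by gcd(a, b). Compute gcd(270, 234) with the extended Euclidean algorithm, tracking rows (r, s, t) with s·270 + t·234 = r:
  row A: (270, 1, 0)   [1·270 + 0·234 = 270]
  row B: (234, 0, 1)   [0·270 + 1·234 = 234]
  270 = 1·234 + 36   → row C = row A − 1·row B = (36, 1, −1)   [check: 1·270 − 1·234 = 36]
  234 = 6·36 + 18   → row D = row B − 6·row C = (18, −6, 7)   [check: −6·270 + 7·234 = 18]
  36 = 2·18 + 0   → remainder 0, stop. gcd = 18 (last nonzero row D).
So gcd(234, 270) = 18, with Bézout identity −6·270 + 7·234 = 18. Containment (⊇): the Bézout identity exhibits 18 as an element of (234, 270), giving (18) ⊆ (234, 270). Containment (⊆): since 18 | 234 and 18 | 270 (234 = 18·13, 270 = 18·15), every Z-linear combination of 234 and 270 is divisible by 18, so (234, 270) ⊆ (18). Therefore (234, 270) = (18), d = 18.

Final answer: (234, 270) = (18); d = 18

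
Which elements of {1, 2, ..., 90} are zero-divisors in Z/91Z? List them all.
An element a ∈ Z/91Z (with a ≠ 0) is a zero-divisor iff gcd(a, 91) > 1 (because a is a unit precisely when gcd(a, n) = 1, and in Z/nZ every nonzero, non-unit element is a zero-divisor). Scan a = 1, ..., 90 and keep those with gcd(a, 91) > 1:
  gcd(7, 91) = 7, gcd(13, 91) = 13, gcd(14, 91) = 7, gcd(21, 91) = 7, gcd(26, 91) = 13, gcd(28, 91) = 7, gcd(35, 91) = 7, gcd(39, 91) = 13, gcd(42, 91) = 7, gcd(49, 91) = 7, gcd(52, 91) = 13, gcd(56, 91) = 7, gcd(63, 91) = 7, gcd(65, 91) = 13, gcd(70, 91) = 7, gcd(77, 91) = 7, gcd(78, 91) = 13, gcd(84, 91) = 7.
All other a ∈ {1, ..., 90} have gcd(a, 91) = 1 and are units. So the nonzero zero-divisors are exactly the 18 values of a appearing in this scan.

Final answer: nonzero zero-divisors of Z/91Z = {7, 13, 14, 21, 26, 28, 35, 39, 42, 49, 52, 56, 63, 65, 70, 77, 78, 84}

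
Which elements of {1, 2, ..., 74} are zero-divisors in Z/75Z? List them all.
nonzero zero-divisors of Z/75Z = {3, 5, 6, 9, 10, 12, 15, 18, 20, 21, 24, 25, 27, 30, 33, 35, 36, 39, 40, 42, 45, 48, 50, 51, 54, 55, 57, 60, 63, 65, 66, 69, 70, 72}

An element a ∈ Z/75Z (with a ≠ 0) is a zero-divisor iff gcd(a, 75) > 1 (because a is a unit precisely when gcd(a, n) = 1, and in Z/nZ every nonzero, non-unit element is a zero-divisor). Scan a = 1, ..., 74 and keep those with gcd(a, 75) > 1:
  gcd(3, 75) = 3, gcd(5, 75) = 5, gcd(6, 75) = 3, gcd(9, 75) = 3, gcd(10, 75) = 5, gcd(12, 75) = 3, gcd(15, 75) = 15, gcd(18, 75) = 3, gcd(20, 75) = 5, gcd(21, 75) = 3, gcd(24, 75) = 3, gcd(25, 75) = 25, gcd(27, 75) = 3, gcd(30, 75) = 15, gcd(33, 75) = 3, gcd(35, 75) = 5, gcd(36, 75) = 3, gcd(39, 75) = 3, gcd(40, 75) = 5, gcd(42, 75) = 3, gcd(45, 75) = 15, gcd(48, 75) = 3, gcd(50, 75) = 25, gcd(51, 75) = 3, gcd(54, 75) = 3, gcd(55, 75) = 5, gcd(57, 75) = 3, gcd(60, 75) = 15, gcd(63, 75) = 3, gcd(65, 75) = 5, gcd(66, 75) = 3, gcd(69, 75) = 3, gcd(70, 75) = 5, gcd(72, 75) = 3.
All other a ∈ {1, ..., 74} have gcd(a, 75) = 1 and are units. So the nonzero zero-divisors are exactly the 34 values of a appearing in this scan.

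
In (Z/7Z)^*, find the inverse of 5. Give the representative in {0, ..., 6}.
Apply the extended Euclidean algorithm to (7, 5), tracking rows (r, s, t) with s·7 + t·5 = r. Each division r_prev = q·r_cur + r_new produces the new row as (previous row) − q·(current row):
  row A: (7, 1, 0)   [1·7 + 0·5 = 7]
  row B: (5, 0, 1)   [0·7 + 1·5 = 5]
  7 = 1·5 + 2   → row C = row A − 1·row B = (2, 1, −1)   [check: 1·7 − 1·5 = 2]
  5 = 2·2 + 1   → row D = row B − 2·row C = (1, −2, 3)   [check: −2·7 + 3·5 = 1]
  2 = 2·1 + 0   → remainder 0, stop. gcd = 1 (last nonzero row D).
The gcd is 1, so 5 is invertible mod 7. The last nonzero row gives −2·7 + 3·5 = 1, so t = 3. So 5^(−1) ≡ 3 (mod 7). Verify: 5 · 3 = 15 ≡ 1 (mod 7). ✓

Final answer: 5^(−1) ≡ 3 (mod 7)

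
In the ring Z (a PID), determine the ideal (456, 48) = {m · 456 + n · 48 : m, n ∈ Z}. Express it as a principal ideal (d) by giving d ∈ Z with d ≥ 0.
In the PID Z, (a, b) is generated by gcd(a, b). Compute gcd(456, 48) with the extended Euclidean algorithm, tracking rows (r, s, t) with s·456 + t·48 = r:
  row A: (456, 1, 0)   [1·456 + 0·48 = 456]
  row B: (48, 0, 1)   [0·456 + 1·48 = 48]
  456 = 9·48 + 24   → row C = row A − 9·row B = (24, 1, −9)   [check: 1·456 − 9·48 = 24]
  48 = 2·24 + 0   → remainder 0, stop. gcd = 24 (last nonzero row C).
So gcd(456, 48) = 24, with Bézout identity 1·456 − 9·48 = 24. Containment (⊇): the Bézout identity exhibits 24 as an element of (456, 48), giving (24) ⊆ (456, 48). Containment (⊆): since 24 | 456 and 24 | 48 (456 = 24·19, 48 = 24·2), every Z-linear combination of 456 and 48 is divisible by 24, so (456, 48) ⊆ (24). Therefore (456, 48) = (24), d = 24.

Final answer: (456, 48) = (24); d = 24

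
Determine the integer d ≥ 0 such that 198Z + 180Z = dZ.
In the PID Z, (a, b) is generated by gcd(a, b). Compute gcd(198, 180) with the extended Euclidean algorithm, tracking rows (r, s, t) with s·198 + t·180 = r:
  row A: (198, 1, 0)   [1·198 + 0·180 = 198]
  row B: (180, 0, 1)   [0·198 + 1·180 = 180]
  198 = 1·180 + 18   → row C = row A − 1·row B = (18, 1, −1)   [check: 1·198 − 1·180 = 18]
  180 = 10·18 + 0   → remainder 0, stop. gcd = 18 (last nonzero row C).
So gcd(198, 180) = 18, with Bézout identity 1·198 − 1·180 = 18. Containment (⊇): the Bézout identity exhibits 18 as an element of (198, 180), giving (18) ⊆ (198, 180). Containment (⊆): since 18 | 198 and 18 | 180 (198 = 18·11, 180 = 18·10), every Z-linear combination of 198 and 180 is divisible by 18, so (198, 180) ⊆ (18). Therefore (198, 180) = (18), d = 18.

Final answer: (198, 180) = (18); d = 18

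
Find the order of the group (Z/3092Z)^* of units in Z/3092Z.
|(Z/3092Z)^*| = 1544

(Z/3092Z)^* consists of the classes a with gcd(a, 3092) = 1, so its order is φ(3092). φ is multiplicative, with φ(p^e) = p^e − p^(e−1). Factorise 3092 = 2^2 · 773. Then
  φ(3092) = (2^2 − 2^1) · (773 − 1) = 2 · 772 = 1544.
Thus |(Z/3092Z)^*| = 1544.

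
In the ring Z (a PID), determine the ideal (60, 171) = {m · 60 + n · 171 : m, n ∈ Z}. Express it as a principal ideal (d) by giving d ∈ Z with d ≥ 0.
In the PID Z, (a, b) is generated by gcd(a, b). Compute gcd(171, 60) with the extended Euclidean algorithm, tracking rows (r, s, t) with s·171 + t·60 = r:
  row A: (171, 1, 0)   [1·171 + 0·60 = 171]
  row B: (60, 0, 1)   [0·171 + 1·60 = 60]
  171 = 2·60 + 51   → row C = row A − 2·row B = (51, 1, −2)   [check: 1·171 − 2·60 = 51]
  60 = 1·51 + 9   → row D = row B − 1·row C = (9, −1, 3)   [check: −1·171 + 3·60 = 9]
  51 = 5·9 + 6   → row E = row C − 5·row D = (6, 6, −17)   [check: 6·171 − 17·60 = 6]
  9 = 1·6 + 3   → row F = row D − 1·row E = (3, −7, 20)   [check: −7·171 + 20·60 = 3]
  6 = 2·3 + 0   → remainder 0, stop. gcd = 3 (last nonzero row F).
So gcd(60, 171) = 3, with Bézout identity −7·171 + 20·60 = 3. Containment (⊇): the Bézout identity exhibits 3 as an element of (60, 171), giving (3) ⊆ (60, 171). Containment (⊆): since 3 | 60 and 3 | 171 (60 = 3·20, 171 = 3·57), every Z-linear combination of 60 and 171 is divisible by 3, so (60, 171) ⊆ (3). Therefore (60, 171) = (3), d = 3.

Final answer: (60, 171) = (3); d = 3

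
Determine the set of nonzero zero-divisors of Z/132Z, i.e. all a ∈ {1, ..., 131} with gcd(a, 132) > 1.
An element a ∈ Z/132Z (with a ≠ 0) is a zero-divisor iff gcd(a, 132) > 1 (because a is a unit precisely when gcd(a, n) = 1, and in Z/nZ every nonzero, non-unit element is a zero-divisor). Scan a = 1, ..., 131 and keep those with gcd(a, 132) > 1:
  gcd(2, 132) = 2, gcd(3, 132) = 3, gcd(4, 132) = 4, gcd(6, 132) = 6, gcd(8, 132) = 4, gcd(9, 132) = 3, gcd(10, 132) = 2, gcd(11, 132) = 11, gcd(12, 132) = 12, gcd(14, 132) = 2, gcd(15, 132) = 3, gcd(16, 132) = 4, gcd(18, 132) = 6, gcd(20, 132) = 4, gcd(21, 132) = 3, gcd(22, 132) = 22, gcd(24, 132) = 12, gcd(26, 132) = 2, gcd(27, 132) = 3, gcd(28, 132) = 4, gcd(30, 132) = 6, gcd(32, 132) = 4, gcd(33, 132) = 33, gcd(34, 132) = 2, gcd(36, 132) = 12, gcd(38, 132) = 2, gcd(39, 132) = 3, gcd(40, 132) = 4, gcd(42, 132) = 6, gcd(44, 132) = 44, gcd(45, 132) = 3, gcd(46, 132) = 2, gcd(48, 132) = 12, gcd(50, 132) = 2, gcd(51, 132) = 3, gcd(52, 132) = 4, gcd(54, 132) = 6, gcd(55, 132) = 11, gcd(56, 132) = 4, gcd(57, 132) = 3, gcd(58, 132) = 2, gcd(60, 132) = 12, gcd(62, 132) = 2, gcd(63, 132) = 3, gcd(64, 132) = 4, gcd(66, 132) = 66, gcd(68, 132) = 4, gcd(69, 132) = 3, gcd(70, 132) = 2, gcd(72, 132) = 12, gcd(74, 132) = 2, gcd(75, 132) = 3, gcd(76, 132) = 4, gcd(77, 132) = 11, gcd(78, 132) = 6, gcd(80, 132) = 4, gcd(81, 132) = 3, gcd(82, 132) = 2, gcd(84, 132) = 12, gcd(86, 132) = 2, gcd(87, 132) = 3, gcd(88, 132) = 44, gcd(90, 132) = 6, gcd(92, 132) = 4, gcd(93, 132) = 3, gcd(94, 132) = 2, gcd(96, 132) = 12, gcd(98, 132) = 2, gcd(99, 132) = 33, gcd(100, 132) = 4, gcd(102, 132) = 6, gcd(104, 132) = 4, gcd(105, 132) = 3, gcd(106, 132) = 2, gcd(108, 132) = 12, gcd(110, 132) = 22, gcd(111, 132) = 3, gcd(112, 132) = 4, gcd(114, 132) = 6, gcd(116, 132) = 4, gcd(117, 132) = 3, gcd(118, 132) = 2, gcd(120, 132) = 12, gcd(121, 132) = 11, gcd(122, 132) = 2, gcd(123, 132) = 3, gcd(124, 132) = 4, gcd(126, 132) = 6, gcd(128, 132) = 4, gcd(129, 132) = 3, gcd(130, 132) = 2.
All other a ∈ {1, ..., 131} have gcd(a, 132) = 1 and are units. So the nonzero zero-divisors are exactly the 91 values of a appearing in this scan.

Final answer: nonzero zero-divisors of Z/132Z = {2, 3, 4, 6, 8, 9, 10, 11, 12, 14, 15, 16, 18, 20, 21, 22, 24, 26, 27, 28, 30, 32, 33, 34, 36, 38, 39, 40, 42, 44, 45, 46, 48, 50, 51, 52, 54, 55, 56, 57, 58, 60, 62, 63, 64, 66, 68, 69, 70, 72, 74, 75, 76, 77, 78, 80, 81, 82, 84, 86, 87, 88, 90, 92, 93, 94, 96, 98, 99, 100, 102, 104, 105, 106, 108, 110, 111, 112, 114, 116, 117, 118, 120, 121, 122, 123, 124, 126, 128, 129, 130}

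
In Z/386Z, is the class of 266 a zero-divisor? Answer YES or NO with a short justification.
gcd(266, 386) = 2 > 1, so 266 is not a unit in Z/386Z. In Z/nZ every nonzero non-unit is a zero-divisor: explicitly, take b = 386/gcd = 193 ≠ 0 (mod 386); then 266·193 = 51338 = 133·386, i.e. 266·193 ≡ 0 (mod 386). So 266 is a zero-divisor.

Final answer: YES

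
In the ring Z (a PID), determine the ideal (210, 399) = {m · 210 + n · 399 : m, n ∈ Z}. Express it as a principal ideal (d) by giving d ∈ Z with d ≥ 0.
In the PID Z, (a, b) is generated by gcd(a, b). Compute gcd(399, 210) with the extended Euclidean algorithm, tracking rows (r, s, t) with s·399 + t·210 = r:
  row A: (399, 1, 0)   [1·399 + 0·210 = 399]
  row B: (210, 0, 1)   [0·399 + 1·210 = 210]
  399 = 1·210 + 189   → row C = row A − 1·row B = (189, 1, −1)   [check: 1·399 − 1·210 = 189]
  210 = 1·189 + 21   → row D = row B − 1·row C = (21, −1, 2)   [check: −1·399 + 2·210 = 21]
  189 = 9·21 + 0   → remainder 0, stop. gcd = 21 (last nonzero row D).
So gcd(210, 399) = 21, with Bézout identity −1·399 + 2·210 = 21. Containment (⊇): the Bézout identity exhibits 21 as an element of (210, 399), giving (21) ⊆ (210, 399). Containment (⊆): since 21 | 210 and 21 | 399 (210 = 21·10, 399 = 21·19), every Z-linear combination of 210 and 399 is divisible by 21, so (210, 399) ⊆ (21). Therefore (210, 399) = (21), d = 21.

Final answer: (210, 399) = (21); d = 21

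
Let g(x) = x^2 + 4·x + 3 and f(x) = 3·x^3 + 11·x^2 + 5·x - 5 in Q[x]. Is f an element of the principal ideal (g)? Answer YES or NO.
In Q[x] the ideal (g) consists of all multiples of g, so f ∈ (g) iff g | f, i.e. iff the remainder of f on division by g is 0. Divide f by g (g is monic, so eliminate the leading term of the running remainder at each step):
  leading term 3·x^3: subtract (3·x)·g(x) = 3·x^3 + 12·x^2 + 9·x, leaving -x^2 - 4·x - 5
  leading term -x^2: subtract (-1)·g(x) = -x^2 - 4·x - 3, leaving -2
The remainder r(x) = -2 ≠ 0 (and deg r < deg g), so g ∤ f, i.e. f ∉ (g).

Final answer: NO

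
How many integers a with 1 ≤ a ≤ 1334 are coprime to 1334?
The number of a ∈ {1, ..., 1334} with gcd(a, 1334) = 1 is by definition Euler's totient φ(1334). φ is multiplicative, with φ(p^e) = p^e − p^(e−1). Factorise 1334 = 2 · 23 · 29. Then
  φ(1334) = (2 − 1) · (23 − 1) · (29 − 1) = 1 · 22 · 28 = 616.
So there are 616 such integers.

Final answer: 616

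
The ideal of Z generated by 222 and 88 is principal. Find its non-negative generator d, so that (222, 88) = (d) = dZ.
(222, 88) = (2); d = 2

In the PID Z, (a, b) is generated by gcd(a, b). Compute gcd(222, 88) with the extended Euclidean algorithm, tracking rows (r, s, t) with s·222 + t·88 = r:
  row A: (222, 1, 0)   [1·222 + 0·88 = 222]
  row B: (88, 0, 1)   [0·222 + 1·88 = 88]
  222 = 2·88 + 46   → row C = row A − 2·row B = (46, 1, −2)   [check: 1·222 − 2·88 = 46]
  88 = 1·46 + 42   → row D = row B − 1·row C = (42, −1, 3)   [check: −1·222 + 3·88 = 42]
  46 = 1·42 + 4   → row E = row C − 1·row D = (4, 2, −5)   [check: 2·222 − 5·88 = 4]
  42 = 10·4 + 2   → row F = row D − 10·row E = (2, −21, 53)   [check: −21·222 + 53·88 = 2]
  4 = 2·2 + 0   → remainder 0, stop. gcd = 2 (last nonzero row F).
So gcd(222, 88) = 2, with Bézout identity −21·222 + 53·88 = 2. Containment (⊇): the Bézout identity exhibits 2 as an element of (222, 88), giving (2) ⊆ (222, 88). Containment (⊆): since 2 | 222 and 2 | 88 (222 = 2·111, 88 = 2·44), every Z-linear combination of 222 and 88 is divisible by 2, so (222, 88) ⊆ (2). Therefore (222, 88) = (2), d = 2.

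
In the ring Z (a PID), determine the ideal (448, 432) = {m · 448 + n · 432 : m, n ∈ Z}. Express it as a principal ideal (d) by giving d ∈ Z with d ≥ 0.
In the PID Z, (a, b) is generated by gcd(a, b). Compute gcd(448, 432) with the extended Euclidean algorithm, tracking rows (r, s, t) with s·448 + t·432 = r:
  row A: (448, 1, 0)   [1·448 + 0·432 = 448]
  row B: (432, 0, 1)   [0·448 + 1·432 = 432]
  448 = 1·432 + 16   → row C = row A − 1·row B = (16, 1, −1)   [check: 1·448 − 1·432 = 16]
  432 = 27·16 + 0   → remainder 0, stop. gcd = 16 (last nonzero row C).
So gcd(448, 432) = 16, with Bézout identity 1·448 − 1·432 = 16. Containment (⊇): the Bézout identity exhibits 16 as an element of (448, 432), giving (16) ⊆ (448, 432). Containment (⊆): since 16 | 448 and 16 | 432 (448 = 16·28, 432 = 16·27), every Z-linear combination of 448 and 432 is divisible by 16, so (448, 432) ⊆ (16). Therefore (448, 432) = (16), d = 16.

Final answer: (448, 432) = (16); d = 16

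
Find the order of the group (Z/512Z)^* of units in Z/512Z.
(Z/512Z)^* consists of the classes a with gcd(a, 512) = 1, so its order is φ(512). φ is multiplicative, with φ(p^e) = p^e − p^(e−1). Factorise 512 = 2^9. Then
  φ(512) = (2^9 − 2^8) = 256 = 256.
Thus |(Z/512Z)^*| = 256.

Final answer: |(Z/512Z)^*| = 256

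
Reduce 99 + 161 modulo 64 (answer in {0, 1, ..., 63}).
4

Reduce the summands first: 99 ≡ 35, 161 ≡ 33 (mod 64), so 99 + 161 ≡ 35 + 33 (mod 64). 35 + 33 = 68; 68 = 1·64 + 4, so (99 + 161) mod 64 = 4.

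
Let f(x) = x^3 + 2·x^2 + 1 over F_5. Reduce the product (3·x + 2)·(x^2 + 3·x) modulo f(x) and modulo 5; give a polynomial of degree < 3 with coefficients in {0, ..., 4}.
Multiply as integer polynomials: a · b = 3·x^3 + 11·x^2 + 6·x. Reducing coefficients mod 5: a · b ≡ 3·x^3 + x^2 + x. Now divide by f(x) = x^3 + 2·x^2 + 1 in F_5[x], eliminating the leading term at each step:
  leading term 3·x^3: subtract (3)·f(x) = 3·x^3 + x^2 + 3, leaving x + 2 (coefficients mod 5)
The degree is now < 3, so this is the remainder. Hence a · b ≡ x + 2 in F_5[x]/(f).

Final answer: a · b ≡ x + 2 (mod f(x))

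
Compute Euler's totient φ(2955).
φ(2955) = 1568

φ is multiplicative, with φ(p^e) = p^e − p^(e−1). Factorise 2955 = 3 · 5 · 197. Then
  φ(2955) = (3 − 1) · (5 − 1) · (197 − 1) = 2 · 4 · 196 = 1568.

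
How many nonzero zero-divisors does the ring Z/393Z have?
Z/393Z has 132 nonzero zero-divisors

In Z/393Z each nonzero element is either a unit (gcd with 393 is 1) or a zero-divisor (gcd > 1). The number of units is φ(393): factorise 393 = 3 · 131, so φ(393) = (3 − 1) · (131 − 1) = 2 · 130 = 260. The nonzero elements number 393 − 1 = 392. Hence the nonzero zero-divisors number 392 − 260 = 132.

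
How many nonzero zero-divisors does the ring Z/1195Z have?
Z/1195Z has 242 nonzero zero-divisors

In Z/1195Z each nonzero element is either a unit (gcd with 1195 is 1) or a zero-divisor (gcd > 1). The number of units is φ(1195): factorise 1195 = 5 · 239, so φ(1195) = (5 − 1) · (239 − 1) = 4 · 238 = 952. The nonzero elements number 1195 − 1 = 1194. Hence the nonzero zero-divisors number 1194 − 952 = 242.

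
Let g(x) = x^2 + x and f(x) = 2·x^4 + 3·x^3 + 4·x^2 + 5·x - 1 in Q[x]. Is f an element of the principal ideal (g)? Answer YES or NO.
In Q[x] the ideal (g) consists of all multiples of g, so f ∈ (g) iff g | f, i.e. iff the remainder of f on division by g is 0. Divide f by g (g is monic, so eliminate the leading term of the running remainder at each step):
  leading term 2·x^4: subtract (2·x^2)·g(x) = 2·x^4 + 2·x^3, leaving x^3 + 4·x^2 + 5·x - 1
  leading term x^3: subtract (x)·g(x) = x^3 + x^2, leaving 3·x^2 + 5·x - 1
  leading term 3·x^2: subtract (3)·g(x) = 3·x^2 + 3·x, leaving 2·x - 1
The remainder r(x) = 2·x - 1 ≠ 0 (and deg r < deg g), so g ∤ f, i.e. f ∉ (g).

Final answer: NO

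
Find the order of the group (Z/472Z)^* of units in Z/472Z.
(Z/472Z)^* consists of the classes a with gcd(a, 472) = 1, so its order is φ(472). φ is multiplicative, with φ(p^e) = p^e − p^(e−1). Factorise 472 = 2^3 · 59. Then
  φ(472) = (2^3 − 2^2) · (59 − 1) = 4 · 58 = 232.
Thus |(Z/472Z)^*| = 232.

Final answer: |(Z/472Z)^*| = 232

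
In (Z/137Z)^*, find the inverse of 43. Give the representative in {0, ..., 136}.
43^(−1) ≡ 51 (mod 137)

Apply the extended Euclidean algorithm to (137, 43), tracking rows (r, s, t) with s·137 + t·43 = r. Each division r_prev = q·r_cur + r_new produces the new row as (previous row) − q·(current row):
  row A: (137, 1, 0)   [1·137 + 0·43 = 137]
  row B: (43, 0, 1)   [0·137 + 1·43 = 43]
  137 = 3·43 + 8   → row C = row A − 3·row B = (8, 1, −3)   [check: 1·137 − 3·43 = 8]
  43 = 5·8 + 3   → row D = row B − 5·row C = (3, −5, 16)   [check: −5·137 + 16·43 = 3]
  8 = 2·3 + 2   → row E = row C − 2·row D = (2, 11, −35)   [check: 11·137 − 35·43 = 2]
  3 = 1·2 + 1   → row F = row D − 1·row E = (1, −16, 51)   [check: −16·137 + 51·43 = 1]
  2 = 2·1 + 0   → remainder 0, stop. gcd = 1 (last nonzero row F).
The gcd is 1, so 43 is invertible mod 137. The last nonzero row gives −16·137 + 51·43 = 1, so t = 51. So 43^(−1) ≡ 51 (mod 137). Verify: 43 · 51 = 2193 ≡ 1 (mod 137). ✓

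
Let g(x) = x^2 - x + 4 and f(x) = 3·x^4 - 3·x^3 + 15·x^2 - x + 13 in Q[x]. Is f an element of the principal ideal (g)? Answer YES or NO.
In Q[x] the ideal (g) consists of all multiples of g, so f ∈ (g) iff g | f, i.e. iff the remainder of f on division by g is 0. Divide f by g (g is monic, so eliminate the leading term of the running remainder at each step):
  leading term 3·x^4: subtract (3·x^2)·g(x) = 3·x^4 - 3·x^3 + 12·x^2, leaving 3·x^2 - x + 13
  leading term 3·x^2: subtract (3)·g(x) = 3·x^2 - 3·x + 12, leaving 2·x + 1
The remainder r(x) = 2·x + 1 ≠ 0 (and deg r < deg g), so g ∤ f, i.e. f ∉ (g).

Final answer: NO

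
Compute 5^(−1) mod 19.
5^(−1) ≡ 4 (mod 19)

Apply the extended Euclidean algorithm to (19, 5), tracking rows (r, s, t) with s·19 + t·5 = r. Each division r_prev = q·r_cur + r_new produces the new row as (previous row) − q·(current row):
  row A: (19, 1, 0)   [1·19 + 0·5 = 19]
  row B: (5, 0, 1)   [0·19 + 1·5 = 5]
  19 = 3·5 + 4   → row C = row A − 3·row B = (4, 1, −3)   [check: 1·19 − 3·5 = 4]
  5 = 1·4 + 1   → row D = row B − 1·row C = (1, −1, 4)   [check: −1·19 + 4·5 = 1]
  4 = 4·1 + 0   → remainder 0, stop. gcd = 1 (last nonzero row D).
The gcd is 1, so 5 is invertible mod 19. The last nonzero row gives −1·19 + 4·5 = 1, so t = 4. So 5^(−1) ≡ 4 (mod 19). Verify: 5 · 4 = 20 ≡ 1 (mod 19). ✓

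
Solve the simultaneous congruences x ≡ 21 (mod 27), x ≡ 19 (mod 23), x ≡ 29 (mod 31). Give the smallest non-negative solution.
x ≡ 13359 (mod 19251); the representative in [0, 19251) is 13359

The moduli 27, 23, 31 are pairwise coprime, so by the CRT there is a unique solution mod 27·23·31 = 19251.
Solve by successive substitution. Start with x ≡ 21 (mod 27).
  Combine with x ≡ 19 (mod 23): write x = 21 + 27·t and require 21 + 27·t ≡ 19 (mod 23), i.e. 27·t ≡ 19 − 21 ≡ 21 (mod 23). Since 27^(−1) ≡ 6 (mod 23) (27 ≡ 4 (mod 23)), t ≡ 6·21 ≡ 11 (mod 23). So x ≡ 21 + 27·11 = 318 (mod 621).
  Combine with x ≡ 29 (mod 31): write x = 318 + 621·t and require 318 + 621·t ≡ 29 (mod 31), i.e. 621·t ≡ 29 − 318 ≡ 21 (mod 31). Since 621^(−1) ≡ 1 (mod 31) (621 ≡ 1 (mod 31)), t ≡ 1·21 ≡ 21 (mod 31). So x ≡ 318 + 621·21 = 13359 (mod 19251).
Unique solution in [0, 19251): x = 13359.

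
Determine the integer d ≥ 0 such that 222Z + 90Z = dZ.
In the PID Z, (a, b) is generated by gcd(a, b). Compute gcd(222, 90) with the extended Euclidean algorithm, tracking rows (r, s, t) with s·222 + t·90 = r:
  row A: (222, 1, 0)   [1·222 + 0·90 = 222]
  row B: (90, 0, 1)   [0·222 + 1·90 = 90]
  222 = 2·90 + 42   → row C = row A − 2·row B = (42, 1, −2)   [check: 1·222 − 2·90 = 42]
  90 = 2·42 + 6   → row D = row B − 2·row C = (6, −2, 5)   [check: −2·222 + 5·90 = 6]
  42 = 7·6 + 0   → remainder 0, stop. gcd = 6 (last nonzero row D).
So gcd(222, 90) = 6, with Bézout identity −2·222 + 5·90 = 6. Containment (⊇): the Bézout identity exhibits 6 as an element of (222, 90), giving (6) ⊆ (222, 90). Containment (⊆): since 6 | 222 and 6 | 90 (222 = 6·37, 90 = 6·15), every Z-linear combination of 222 and 90 is divisible by 6, so (222, 90) ⊆ (6). Therefore (222, 90) = (6), d = 6.

Final answer: (222, 90) = (6); d = 6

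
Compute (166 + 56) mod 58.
Reduce the summands first: 166 ≡ 50 (mod 58), so 166 + 56 ≡ 50 + 56 (mod 58). 50 + 56 = 106; 106 = 1·58 + 48, so (166 + 56) mod 58 = 48.

Final answer: 48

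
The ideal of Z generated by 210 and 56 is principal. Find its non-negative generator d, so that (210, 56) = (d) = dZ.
In the PID Z, (a, b) is generated by gcd(a, b). Compute gcd(210, 56) with the extended Euclidean algorithm, tracking rows (r, s, t) with s·210 + t·56 = r:
  row A: (210, 1, 0)   [1·210 + 0·56 = 210]
  row B: (56, 0, 1)   [0·210 + 1·56 = 56]
  210 = 3·56 + 42   → row C = row A − 3·row B = (42, 1, −3)   [check: 1·210 − 3·56 = 42]
  56 = 1·42 + 14   → row D = row B − 1·row C = (14, −1, 4)   [check: −1·210 + 4·56 = 14]
  42 = 3·14 + 0   → remainder 0, stop. gcd = 14 (last nonzero row D).
So gcd(210, 56) = 14, with Bézout identity −1·210 + 4·56 = 14. Containment (⊇): the Bézout identity exhibits 14 as an element of (210, 56), giving (14) ⊆ (210, 56). Containment (⊆): since 14 | 210 and 14 | 56 (210 = 14·15, 56 = 14·4), every Z-linear combination of 210 and 56 is divisible by 14, so (210, 56) ⊆ (14). Therefore (210, 56) = (14), d = 14.

Final answer: (210, 56) = (14); d = 14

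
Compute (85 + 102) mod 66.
55

Reduce the summands first: 85 ≡ 19, 102 ≡ 36 (mod 66), so 85 + 102 ≡ 19 + 36 (mod 66). 19 + 36 = 55; 55 = 0·66 + 55, so (85 + 102) mod 66 = 55.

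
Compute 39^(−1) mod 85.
39^(−1) ≡ 24 (mod 85)

Apply the extended Euclidean algorithm to (85, 39), tracking rows (r, s, t) with s·85 + t·39 = r. Each division r_prev = q·r_cur + r_new produces the new row as (previous row) − q·(current row):
  row A: (85, 1, 0)   [1·85 + 0·39 = 85]
  row B: (39, 0, 1)   [0·85 + 1·39 = 39]
  85 = 2·39 + 7   → row C = row A − 2·row B = (7, 1, −2)   [check: 1·85 − 2·39 = 7]
  39 = 5·7 + 4   → row D = row B − 5·row C = (4, −5, 11)   [check: −5·85 + 11·39 = 4]
  7 = 1·4 + 3   → row E = row C − 1·row D = (3, 6, −13)   [check: 6·85 − 13·39 = 3]
  4 = 1·3 + 1   → row F = row D − 1·row E = (1, −11, 24)   [check: −11·85 + 24·39 = 1]
  3 = 3·1 + 0   → remainder 0, stop. gcd = 1 (last nonzero row F).
The gcd is 1, so 39 is invertible mod 85. The last nonzero row gives −11·85 + 24·39 = 1, so t = 24. So 39^(−1) ≡ 24 (mod 85). Verify: 39 · 24 = 936 ≡ 1 (mod 85). ✓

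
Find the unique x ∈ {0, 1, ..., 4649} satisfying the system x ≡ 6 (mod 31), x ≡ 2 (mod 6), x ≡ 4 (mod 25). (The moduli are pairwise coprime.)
The moduli 31, 6, 25 are pairwise coprime, so by the CRT there is a unique solution mod 31·6·25 = 4650.
Solve by successive substitution. Start with x ≡ 6 (mod 31).
  Combine with x ≡ 2 (mod 6): write x = 6 + 31·t and require 6 + 31·t ≡ 2 (mod 6), i.e. 31·t ≡ 2 − 6 ≡ 2 (mod 6). Since 31^(−1) ≡ 1 (mod 6) (31 ≡ 1 (mod 6)), t ≡ 1·2 ≡ 2 (mod 6). So x ≡ 6 + 31·2 = 68 (mod 186).
  Combine with x ≡ 4 (mod 25): write x = 68 + 186·t and require 68 + 186·t ≡ 4 (mod 25), i.e. 186·t ≡ 4 − 68 ≡ 11 (mod 25). Since 186^(−1) ≡ 16 (mod 25) (186 ≡ 11 (mod 25)), t ≡ 16·11 ≡ 1 (mod 25). So x ≡ 68 + 186·1 = 254 (mod 4650).
Unique solution in [0, 4650): x = 254.

Final answer: x ≡ 254 (mod 4650); the representative in [0, 4650) is 254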